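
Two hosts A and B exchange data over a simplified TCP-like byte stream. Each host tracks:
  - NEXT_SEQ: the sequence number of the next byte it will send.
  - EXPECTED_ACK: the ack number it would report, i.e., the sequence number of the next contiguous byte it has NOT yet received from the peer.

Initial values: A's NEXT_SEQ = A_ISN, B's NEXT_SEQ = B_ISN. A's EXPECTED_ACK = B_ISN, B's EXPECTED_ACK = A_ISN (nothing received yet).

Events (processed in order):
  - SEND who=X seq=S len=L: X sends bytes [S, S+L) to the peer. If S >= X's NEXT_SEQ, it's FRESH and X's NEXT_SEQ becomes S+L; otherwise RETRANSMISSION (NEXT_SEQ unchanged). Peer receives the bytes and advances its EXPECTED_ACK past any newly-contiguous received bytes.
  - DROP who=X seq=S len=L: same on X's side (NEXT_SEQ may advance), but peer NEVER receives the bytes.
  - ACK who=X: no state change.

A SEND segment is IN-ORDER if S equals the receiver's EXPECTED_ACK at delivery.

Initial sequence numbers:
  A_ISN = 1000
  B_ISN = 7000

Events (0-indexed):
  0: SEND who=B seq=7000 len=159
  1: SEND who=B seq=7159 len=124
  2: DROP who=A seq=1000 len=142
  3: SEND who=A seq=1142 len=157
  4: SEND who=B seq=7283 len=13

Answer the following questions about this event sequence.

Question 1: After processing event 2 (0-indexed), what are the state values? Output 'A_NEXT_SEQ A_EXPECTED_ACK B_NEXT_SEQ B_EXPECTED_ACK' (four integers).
After event 0: A_seq=1000 A_ack=7159 B_seq=7159 B_ack=1000
After event 1: A_seq=1000 A_ack=7283 B_seq=7283 B_ack=1000
After event 2: A_seq=1142 A_ack=7283 B_seq=7283 B_ack=1000

1142 7283 7283 1000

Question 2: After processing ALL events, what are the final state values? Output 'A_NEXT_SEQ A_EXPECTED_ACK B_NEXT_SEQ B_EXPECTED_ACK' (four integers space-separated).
After event 0: A_seq=1000 A_ack=7159 B_seq=7159 B_ack=1000
After event 1: A_seq=1000 A_ack=7283 B_seq=7283 B_ack=1000
After event 2: A_seq=1142 A_ack=7283 B_seq=7283 B_ack=1000
After event 3: A_seq=1299 A_ack=7283 B_seq=7283 B_ack=1000
After event 4: A_seq=1299 A_ack=7296 B_seq=7296 B_ack=1000

Answer: 1299 7296 7296 1000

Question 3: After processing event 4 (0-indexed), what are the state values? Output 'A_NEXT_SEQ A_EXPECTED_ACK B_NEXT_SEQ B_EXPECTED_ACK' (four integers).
After event 0: A_seq=1000 A_ack=7159 B_seq=7159 B_ack=1000
After event 1: A_seq=1000 A_ack=7283 B_seq=7283 B_ack=1000
After event 2: A_seq=1142 A_ack=7283 B_seq=7283 B_ack=1000
After event 3: A_seq=1299 A_ack=7283 B_seq=7283 B_ack=1000
After event 4: A_seq=1299 A_ack=7296 B_seq=7296 B_ack=1000

1299 7296 7296 1000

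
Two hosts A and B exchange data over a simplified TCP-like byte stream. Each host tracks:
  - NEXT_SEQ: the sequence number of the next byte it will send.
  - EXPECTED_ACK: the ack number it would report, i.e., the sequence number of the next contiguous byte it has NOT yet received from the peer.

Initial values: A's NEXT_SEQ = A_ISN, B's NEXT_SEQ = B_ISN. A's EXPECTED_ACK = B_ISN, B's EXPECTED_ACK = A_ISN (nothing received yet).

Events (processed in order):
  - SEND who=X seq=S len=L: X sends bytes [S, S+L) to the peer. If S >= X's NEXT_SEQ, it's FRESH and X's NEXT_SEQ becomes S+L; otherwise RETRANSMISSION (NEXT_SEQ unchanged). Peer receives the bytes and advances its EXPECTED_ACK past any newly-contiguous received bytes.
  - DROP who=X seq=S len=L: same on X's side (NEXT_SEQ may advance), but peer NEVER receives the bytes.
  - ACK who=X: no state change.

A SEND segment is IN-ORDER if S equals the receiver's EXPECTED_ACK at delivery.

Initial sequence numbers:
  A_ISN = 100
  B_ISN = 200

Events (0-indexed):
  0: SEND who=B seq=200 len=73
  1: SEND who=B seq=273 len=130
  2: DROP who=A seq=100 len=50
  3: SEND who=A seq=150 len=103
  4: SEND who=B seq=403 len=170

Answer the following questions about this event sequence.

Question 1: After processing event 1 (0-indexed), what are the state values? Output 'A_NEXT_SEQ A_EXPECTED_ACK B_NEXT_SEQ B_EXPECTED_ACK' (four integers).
After event 0: A_seq=100 A_ack=273 B_seq=273 B_ack=100
After event 1: A_seq=100 A_ack=403 B_seq=403 B_ack=100

100 403 403 100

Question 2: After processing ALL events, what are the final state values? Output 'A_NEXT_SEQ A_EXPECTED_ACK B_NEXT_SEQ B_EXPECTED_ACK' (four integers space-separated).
After event 0: A_seq=100 A_ack=273 B_seq=273 B_ack=100
After event 1: A_seq=100 A_ack=403 B_seq=403 B_ack=100
After event 2: A_seq=150 A_ack=403 B_seq=403 B_ack=100
After event 3: A_seq=253 A_ack=403 B_seq=403 B_ack=100
After event 4: A_seq=253 A_ack=573 B_seq=573 B_ack=100

Answer: 253 573 573 100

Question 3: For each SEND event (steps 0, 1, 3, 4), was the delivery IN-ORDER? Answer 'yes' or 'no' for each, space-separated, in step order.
Step 0: SEND seq=200 -> in-order
Step 1: SEND seq=273 -> in-order
Step 3: SEND seq=150 -> out-of-order
Step 4: SEND seq=403 -> in-order

Answer: yes yes no yes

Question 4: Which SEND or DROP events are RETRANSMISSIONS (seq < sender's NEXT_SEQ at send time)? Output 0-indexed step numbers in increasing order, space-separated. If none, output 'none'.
Step 0: SEND seq=200 -> fresh
Step 1: SEND seq=273 -> fresh
Step 2: DROP seq=100 -> fresh
Step 3: SEND seq=150 -> fresh
Step 4: SEND seq=403 -> fresh

Answer: none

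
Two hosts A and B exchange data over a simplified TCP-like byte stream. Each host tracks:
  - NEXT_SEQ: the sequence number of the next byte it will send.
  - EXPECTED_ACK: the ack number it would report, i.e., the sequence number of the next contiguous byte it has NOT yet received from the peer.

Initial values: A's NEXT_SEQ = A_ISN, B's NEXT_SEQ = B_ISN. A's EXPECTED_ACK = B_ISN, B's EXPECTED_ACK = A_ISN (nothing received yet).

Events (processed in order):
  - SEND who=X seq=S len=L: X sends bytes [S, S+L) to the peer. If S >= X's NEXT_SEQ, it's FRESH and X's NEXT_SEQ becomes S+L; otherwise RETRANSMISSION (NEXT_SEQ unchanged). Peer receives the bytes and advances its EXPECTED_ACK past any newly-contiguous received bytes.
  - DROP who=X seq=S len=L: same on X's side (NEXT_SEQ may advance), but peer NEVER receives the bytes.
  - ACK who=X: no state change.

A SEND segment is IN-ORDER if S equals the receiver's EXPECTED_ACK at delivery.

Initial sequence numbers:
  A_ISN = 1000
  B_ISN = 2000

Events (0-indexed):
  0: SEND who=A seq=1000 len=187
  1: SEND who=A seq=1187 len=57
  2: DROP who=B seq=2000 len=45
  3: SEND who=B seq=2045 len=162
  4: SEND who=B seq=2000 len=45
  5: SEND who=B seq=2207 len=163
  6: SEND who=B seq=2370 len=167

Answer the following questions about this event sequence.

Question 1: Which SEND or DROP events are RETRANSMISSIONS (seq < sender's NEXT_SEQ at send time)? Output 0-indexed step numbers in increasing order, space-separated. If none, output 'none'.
Answer: 4

Derivation:
Step 0: SEND seq=1000 -> fresh
Step 1: SEND seq=1187 -> fresh
Step 2: DROP seq=2000 -> fresh
Step 3: SEND seq=2045 -> fresh
Step 4: SEND seq=2000 -> retransmit
Step 5: SEND seq=2207 -> fresh
Step 6: SEND seq=2370 -> fresh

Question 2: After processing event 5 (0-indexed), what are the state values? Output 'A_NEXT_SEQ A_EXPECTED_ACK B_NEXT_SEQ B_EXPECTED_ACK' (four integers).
After event 0: A_seq=1187 A_ack=2000 B_seq=2000 B_ack=1187
After event 1: A_seq=1244 A_ack=2000 B_seq=2000 B_ack=1244
After event 2: A_seq=1244 A_ack=2000 B_seq=2045 B_ack=1244
After event 3: A_seq=1244 A_ack=2000 B_seq=2207 B_ack=1244
After event 4: A_seq=1244 A_ack=2207 B_seq=2207 B_ack=1244
After event 5: A_seq=1244 A_ack=2370 B_seq=2370 B_ack=1244

1244 2370 2370 1244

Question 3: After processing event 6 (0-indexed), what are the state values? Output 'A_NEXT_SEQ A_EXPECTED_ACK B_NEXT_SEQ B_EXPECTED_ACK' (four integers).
After event 0: A_seq=1187 A_ack=2000 B_seq=2000 B_ack=1187
After event 1: A_seq=1244 A_ack=2000 B_seq=2000 B_ack=1244
After event 2: A_seq=1244 A_ack=2000 B_seq=2045 B_ack=1244
After event 3: A_seq=1244 A_ack=2000 B_seq=2207 B_ack=1244
After event 4: A_seq=1244 A_ack=2207 B_seq=2207 B_ack=1244
After event 5: A_seq=1244 A_ack=2370 B_seq=2370 B_ack=1244
After event 6: A_seq=1244 A_ack=2537 B_seq=2537 B_ack=1244

1244 2537 2537 1244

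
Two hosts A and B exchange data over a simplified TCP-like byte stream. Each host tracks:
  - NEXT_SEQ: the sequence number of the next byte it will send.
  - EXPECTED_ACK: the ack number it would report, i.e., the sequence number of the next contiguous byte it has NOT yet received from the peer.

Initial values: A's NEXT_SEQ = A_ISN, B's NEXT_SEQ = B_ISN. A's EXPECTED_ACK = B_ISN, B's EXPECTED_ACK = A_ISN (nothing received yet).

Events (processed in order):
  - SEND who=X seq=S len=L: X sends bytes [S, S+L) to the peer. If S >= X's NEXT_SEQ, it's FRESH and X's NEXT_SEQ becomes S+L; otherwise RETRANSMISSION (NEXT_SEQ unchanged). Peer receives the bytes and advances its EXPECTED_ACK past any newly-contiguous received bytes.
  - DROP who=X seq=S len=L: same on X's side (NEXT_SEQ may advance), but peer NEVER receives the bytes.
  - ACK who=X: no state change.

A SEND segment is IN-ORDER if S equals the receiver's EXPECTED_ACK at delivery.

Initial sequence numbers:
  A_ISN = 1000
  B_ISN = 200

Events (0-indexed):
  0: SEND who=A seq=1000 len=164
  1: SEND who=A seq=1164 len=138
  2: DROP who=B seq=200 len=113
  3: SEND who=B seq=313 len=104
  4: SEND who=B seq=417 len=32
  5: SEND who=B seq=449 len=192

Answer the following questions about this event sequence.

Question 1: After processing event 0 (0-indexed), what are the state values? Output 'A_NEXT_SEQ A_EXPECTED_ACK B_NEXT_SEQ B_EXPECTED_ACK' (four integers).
After event 0: A_seq=1164 A_ack=200 B_seq=200 B_ack=1164

1164 200 200 1164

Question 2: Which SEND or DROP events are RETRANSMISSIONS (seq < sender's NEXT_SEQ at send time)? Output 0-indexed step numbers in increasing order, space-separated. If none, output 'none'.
Step 0: SEND seq=1000 -> fresh
Step 1: SEND seq=1164 -> fresh
Step 2: DROP seq=200 -> fresh
Step 3: SEND seq=313 -> fresh
Step 4: SEND seq=417 -> fresh
Step 5: SEND seq=449 -> fresh

Answer: none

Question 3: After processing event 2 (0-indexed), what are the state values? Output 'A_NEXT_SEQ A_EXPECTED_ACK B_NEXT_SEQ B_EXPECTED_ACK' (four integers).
After event 0: A_seq=1164 A_ack=200 B_seq=200 B_ack=1164
After event 1: A_seq=1302 A_ack=200 B_seq=200 B_ack=1302
After event 2: A_seq=1302 A_ack=200 B_seq=313 B_ack=1302

1302 200 313 1302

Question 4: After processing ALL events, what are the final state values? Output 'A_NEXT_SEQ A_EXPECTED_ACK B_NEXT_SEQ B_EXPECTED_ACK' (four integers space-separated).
After event 0: A_seq=1164 A_ack=200 B_seq=200 B_ack=1164
After event 1: A_seq=1302 A_ack=200 B_seq=200 B_ack=1302
After event 2: A_seq=1302 A_ack=200 B_seq=313 B_ack=1302
After event 3: A_seq=1302 A_ack=200 B_seq=417 B_ack=1302
After event 4: A_seq=1302 A_ack=200 B_seq=449 B_ack=1302
After event 5: A_seq=1302 A_ack=200 B_seq=641 B_ack=1302

Answer: 1302 200 641 1302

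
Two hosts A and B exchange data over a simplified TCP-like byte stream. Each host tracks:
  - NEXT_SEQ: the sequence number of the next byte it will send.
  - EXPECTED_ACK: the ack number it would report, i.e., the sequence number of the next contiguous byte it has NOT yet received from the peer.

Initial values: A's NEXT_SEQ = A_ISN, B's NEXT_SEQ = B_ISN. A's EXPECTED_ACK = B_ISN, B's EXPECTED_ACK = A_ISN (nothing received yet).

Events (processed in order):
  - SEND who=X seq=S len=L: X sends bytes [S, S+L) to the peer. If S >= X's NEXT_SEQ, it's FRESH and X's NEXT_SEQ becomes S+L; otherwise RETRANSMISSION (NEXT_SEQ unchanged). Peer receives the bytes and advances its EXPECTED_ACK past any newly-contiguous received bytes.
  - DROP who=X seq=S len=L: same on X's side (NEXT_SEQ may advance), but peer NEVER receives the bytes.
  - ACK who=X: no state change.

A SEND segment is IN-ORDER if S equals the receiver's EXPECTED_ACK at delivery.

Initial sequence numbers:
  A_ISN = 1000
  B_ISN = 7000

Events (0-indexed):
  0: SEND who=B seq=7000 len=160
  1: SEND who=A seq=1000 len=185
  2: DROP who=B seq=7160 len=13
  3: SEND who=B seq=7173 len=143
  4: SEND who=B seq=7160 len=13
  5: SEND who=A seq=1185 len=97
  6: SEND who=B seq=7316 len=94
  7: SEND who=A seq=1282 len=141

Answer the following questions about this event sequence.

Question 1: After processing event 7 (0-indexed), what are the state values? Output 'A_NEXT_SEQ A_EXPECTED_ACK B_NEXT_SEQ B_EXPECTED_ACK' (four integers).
After event 0: A_seq=1000 A_ack=7160 B_seq=7160 B_ack=1000
After event 1: A_seq=1185 A_ack=7160 B_seq=7160 B_ack=1185
After event 2: A_seq=1185 A_ack=7160 B_seq=7173 B_ack=1185
After event 3: A_seq=1185 A_ack=7160 B_seq=7316 B_ack=1185
After event 4: A_seq=1185 A_ack=7316 B_seq=7316 B_ack=1185
After event 5: A_seq=1282 A_ack=7316 B_seq=7316 B_ack=1282
After event 6: A_seq=1282 A_ack=7410 B_seq=7410 B_ack=1282
After event 7: A_seq=1423 A_ack=7410 B_seq=7410 B_ack=1423

1423 7410 7410 1423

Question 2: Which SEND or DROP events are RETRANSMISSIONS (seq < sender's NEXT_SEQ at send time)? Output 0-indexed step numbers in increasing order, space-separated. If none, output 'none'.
Answer: 4

Derivation:
Step 0: SEND seq=7000 -> fresh
Step 1: SEND seq=1000 -> fresh
Step 2: DROP seq=7160 -> fresh
Step 3: SEND seq=7173 -> fresh
Step 4: SEND seq=7160 -> retransmit
Step 5: SEND seq=1185 -> fresh
Step 6: SEND seq=7316 -> fresh
Step 7: SEND seq=1282 -> fresh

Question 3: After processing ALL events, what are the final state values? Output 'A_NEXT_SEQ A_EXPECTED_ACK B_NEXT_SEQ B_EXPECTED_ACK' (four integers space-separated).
Answer: 1423 7410 7410 1423

Derivation:
After event 0: A_seq=1000 A_ack=7160 B_seq=7160 B_ack=1000
After event 1: A_seq=1185 A_ack=7160 B_seq=7160 B_ack=1185
After event 2: A_seq=1185 A_ack=7160 B_seq=7173 B_ack=1185
After event 3: A_seq=1185 A_ack=7160 B_seq=7316 B_ack=1185
After event 4: A_seq=1185 A_ack=7316 B_seq=7316 B_ack=1185
After event 5: A_seq=1282 A_ack=7316 B_seq=7316 B_ack=1282
After event 6: A_seq=1282 A_ack=7410 B_seq=7410 B_ack=1282
After event 7: A_seq=1423 A_ack=7410 B_seq=7410 B_ack=1423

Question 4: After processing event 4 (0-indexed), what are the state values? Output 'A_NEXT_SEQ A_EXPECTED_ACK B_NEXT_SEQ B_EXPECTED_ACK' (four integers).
After event 0: A_seq=1000 A_ack=7160 B_seq=7160 B_ack=1000
After event 1: A_seq=1185 A_ack=7160 B_seq=7160 B_ack=1185
After event 2: A_seq=1185 A_ack=7160 B_seq=7173 B_ack=1185
After event 3: A_seq=1185 A_ack=7160 B_seq=7316 B_ack=1185
After event 4: A_seq=1185 A_ack=7316 B_seq=7316 B_ack=1185

1185 7316 7316 1185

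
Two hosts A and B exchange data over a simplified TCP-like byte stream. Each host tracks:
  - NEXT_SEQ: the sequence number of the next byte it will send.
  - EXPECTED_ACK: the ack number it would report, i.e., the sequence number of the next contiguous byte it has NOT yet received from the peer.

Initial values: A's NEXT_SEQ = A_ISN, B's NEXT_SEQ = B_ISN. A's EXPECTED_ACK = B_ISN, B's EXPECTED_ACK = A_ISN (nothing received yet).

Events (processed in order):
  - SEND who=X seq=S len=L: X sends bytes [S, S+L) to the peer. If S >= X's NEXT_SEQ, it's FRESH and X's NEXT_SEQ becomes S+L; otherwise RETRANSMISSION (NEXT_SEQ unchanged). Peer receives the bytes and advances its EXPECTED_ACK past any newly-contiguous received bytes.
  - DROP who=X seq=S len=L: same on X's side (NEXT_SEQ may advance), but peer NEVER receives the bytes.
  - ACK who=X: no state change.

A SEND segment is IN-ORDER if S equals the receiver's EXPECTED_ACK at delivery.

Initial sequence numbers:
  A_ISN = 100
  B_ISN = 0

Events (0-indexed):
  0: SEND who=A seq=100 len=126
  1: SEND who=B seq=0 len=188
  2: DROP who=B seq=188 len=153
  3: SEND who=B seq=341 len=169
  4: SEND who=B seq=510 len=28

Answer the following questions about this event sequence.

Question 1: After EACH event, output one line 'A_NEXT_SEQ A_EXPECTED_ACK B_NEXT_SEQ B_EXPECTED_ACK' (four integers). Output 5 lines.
226 0 0 226
226 188 188 226
226 188 341 226
226 188 510 226
226 188 538 226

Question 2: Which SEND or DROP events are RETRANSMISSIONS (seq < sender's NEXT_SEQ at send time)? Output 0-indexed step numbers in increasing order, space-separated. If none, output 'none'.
Answer: none

Derivation:
Step 0: SEND seq=100 -> fresh
Step 1: SEND seq=0 -> fresh
Step 2: DROP seq=188 -> fresh
Step 3: SEND seq=341 -> fresh
Step 4: SEND seq=510 -> fresh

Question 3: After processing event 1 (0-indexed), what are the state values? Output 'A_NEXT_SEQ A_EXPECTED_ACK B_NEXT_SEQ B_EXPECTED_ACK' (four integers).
After event 0: A_seq=226 A_ack=0 B_seq=0 B_ack=226
After event 1: A_seq=226 A_ack=188 B_seq=188 B_ack=226

226 188 188 226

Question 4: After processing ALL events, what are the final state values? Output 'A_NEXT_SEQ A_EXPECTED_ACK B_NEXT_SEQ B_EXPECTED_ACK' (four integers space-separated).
Answer: 226 188 538 226

Derivation:
After event 0: A_seq=226 A_ack=0 B_seq=0 B_ack=226
After event 1: A_seq=226 A_ack=188 B_seq=188 B_ack=226
After event 2: A_seq=226 A_ack=188 B_seq=341 B_ack=226
After event 3: A_seq=226 A_ack=188 B_seq=510 B_ack=226
After event 4: A_seq=226 A_ack=188 B_seq=538 B_ack=226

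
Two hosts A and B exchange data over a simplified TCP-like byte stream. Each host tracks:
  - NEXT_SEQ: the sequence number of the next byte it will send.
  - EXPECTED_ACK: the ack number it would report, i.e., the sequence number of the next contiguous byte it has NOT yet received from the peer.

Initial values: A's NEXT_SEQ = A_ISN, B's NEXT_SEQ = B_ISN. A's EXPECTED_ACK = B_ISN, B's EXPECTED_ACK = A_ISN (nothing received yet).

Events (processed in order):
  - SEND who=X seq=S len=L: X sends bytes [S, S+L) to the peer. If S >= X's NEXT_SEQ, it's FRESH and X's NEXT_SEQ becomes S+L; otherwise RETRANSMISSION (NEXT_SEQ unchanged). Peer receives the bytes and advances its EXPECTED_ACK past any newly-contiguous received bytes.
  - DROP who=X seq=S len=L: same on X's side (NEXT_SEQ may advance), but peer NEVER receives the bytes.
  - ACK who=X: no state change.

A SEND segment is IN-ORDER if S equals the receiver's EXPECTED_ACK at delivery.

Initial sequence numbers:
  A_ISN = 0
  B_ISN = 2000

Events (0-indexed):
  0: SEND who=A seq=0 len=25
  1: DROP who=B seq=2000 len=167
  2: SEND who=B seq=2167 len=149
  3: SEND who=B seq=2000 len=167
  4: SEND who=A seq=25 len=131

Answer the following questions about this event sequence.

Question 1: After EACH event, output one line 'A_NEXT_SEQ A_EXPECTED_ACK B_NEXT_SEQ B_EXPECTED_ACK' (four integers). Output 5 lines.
25 2000 2000 25
25 2000 2167 25
25 2000 2316 25
25 2316 2316 25
156 2316 2316 156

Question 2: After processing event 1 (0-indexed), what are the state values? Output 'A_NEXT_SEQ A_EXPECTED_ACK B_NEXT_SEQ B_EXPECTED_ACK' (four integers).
After event 0: A_seq=25 A_ack=2000 B_seq=2000 B_ack=25
After event 1: A_seq=25 A_ack=2000 B_seq=2167 B_ack=25

25 2000 2167 25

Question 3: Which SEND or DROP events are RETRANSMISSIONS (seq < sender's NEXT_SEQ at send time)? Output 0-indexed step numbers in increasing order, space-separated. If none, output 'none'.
Answer: 3

Derivation:
Step 0: SEND seq=0 -> fresh
Step 1: DROP seq=2000 -> fresh
Step 2: SEND seq=2167 -> fresh
Step 3: SEND seq=2000 -> retransmit
Step 4: SEND seq=25 -> fresh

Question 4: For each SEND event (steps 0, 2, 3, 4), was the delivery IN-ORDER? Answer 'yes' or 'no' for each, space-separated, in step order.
Step 0: SEND seq=0 -> in-order
Step 2: SEND seq=2167 -> out-of-order
Step 3: SEND seq=2000 -> in-order
Step 4: SEND seq=25 -> in-order

Answer: yes no yes yes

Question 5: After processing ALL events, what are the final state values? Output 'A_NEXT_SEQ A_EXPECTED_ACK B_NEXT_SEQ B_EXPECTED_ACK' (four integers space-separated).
Answer: 156 2316 2316 156

Derivation:
After event 0: A_seq=25 A_ack=2000 B_seq=2000 B_ack=25
After event 1: A_seq=25 A_ack=2000 B_seq=2167 B_ack=25
After event 2: A_seq=25 A_ack=2000 B_seq=2316 B_ack=25
After event 3: A_seq=25 A_ack=2316 B_seq=2316 B_ack=25
After event 4: A_seq=156 A_ack=2316 B_seq=2316 B_ack=156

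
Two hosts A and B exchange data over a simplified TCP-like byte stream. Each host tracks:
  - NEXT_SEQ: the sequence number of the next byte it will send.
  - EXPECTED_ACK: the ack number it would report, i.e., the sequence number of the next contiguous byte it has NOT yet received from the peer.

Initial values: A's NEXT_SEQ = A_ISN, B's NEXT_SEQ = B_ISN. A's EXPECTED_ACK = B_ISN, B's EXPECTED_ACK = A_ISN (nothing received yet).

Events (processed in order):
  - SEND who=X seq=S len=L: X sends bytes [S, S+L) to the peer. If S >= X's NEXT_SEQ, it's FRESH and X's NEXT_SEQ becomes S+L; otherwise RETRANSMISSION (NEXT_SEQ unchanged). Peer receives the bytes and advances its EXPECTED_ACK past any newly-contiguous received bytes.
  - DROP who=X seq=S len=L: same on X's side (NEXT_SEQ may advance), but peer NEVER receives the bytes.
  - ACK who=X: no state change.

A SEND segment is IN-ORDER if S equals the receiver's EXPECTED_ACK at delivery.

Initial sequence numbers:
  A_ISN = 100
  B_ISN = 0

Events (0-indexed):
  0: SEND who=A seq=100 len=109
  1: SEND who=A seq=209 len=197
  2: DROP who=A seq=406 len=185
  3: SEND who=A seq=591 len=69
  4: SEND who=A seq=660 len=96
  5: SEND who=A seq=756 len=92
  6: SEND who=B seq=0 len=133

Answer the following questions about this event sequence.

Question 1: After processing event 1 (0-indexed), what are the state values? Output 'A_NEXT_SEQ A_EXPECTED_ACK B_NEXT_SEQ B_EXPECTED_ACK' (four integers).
After event 0: A_seq=209 A_ack=0 B_seq=0 B_ack=209
After event 1: A_seq=406 A_ack=0 B_seq=0 B_ack=406

406 0 0 406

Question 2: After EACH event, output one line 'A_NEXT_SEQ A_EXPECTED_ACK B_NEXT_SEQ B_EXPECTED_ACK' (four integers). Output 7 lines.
209 0 0 209
406 0 0 406
591 0 0 406
660 0 0 406
756 0 0 406
848 0 0 406
848 133 133 406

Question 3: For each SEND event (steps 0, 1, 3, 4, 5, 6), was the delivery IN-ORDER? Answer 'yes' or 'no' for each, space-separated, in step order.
Step 0: SEND seq=100 -> in-order
Step 1: SEND seq=209 -> in-order
Step 3: SEND seq=591 -> out-of-order
Step 4: SEND seq=660 -> out-of-order
Step 5: SEND seq=756 -> out-of-order
Step 6: SEND seq=0 -> in-order

Answer: yes yes no no no yes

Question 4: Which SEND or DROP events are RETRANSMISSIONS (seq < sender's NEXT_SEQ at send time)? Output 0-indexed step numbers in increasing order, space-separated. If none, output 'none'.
Answer: none

Derivation:
Step 0: SEND seq=100 -> fresh
Step 1: SEND seq=209 -> fresh
Step 2: DROP seq=406 -> fresh
Step 3: SEND seq=591 -> fresh
Step 4: SEND seq=660 -> fresh
Step 5: SEND seq=756 -> fresh
Step 6: SEND seq=0 -> fresh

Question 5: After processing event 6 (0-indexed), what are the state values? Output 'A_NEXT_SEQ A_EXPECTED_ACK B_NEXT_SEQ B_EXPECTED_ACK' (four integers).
After event 0: A_seq=209 A_ack=0 B_seq=0 B_ack=209
After event 1: A_seq=406 A_ack=0 B_seq=0 B_ack=406
After event 2: A_seq=591 A_ack=0 B_seq=0 B_ack=406
After event 3: A_seq=660 A_ack=0 B_seq=0 B_ack=406
After event 4: A_seq=756 A_ack=0 B_seq=0 B_ack=406
After event 5: A_seq=848 A_ack=0 B_seq=0 B_ack=406
After event 6: A_seq=848 A_ack=133 B_seq=133 B_ack=406

848 133 133 406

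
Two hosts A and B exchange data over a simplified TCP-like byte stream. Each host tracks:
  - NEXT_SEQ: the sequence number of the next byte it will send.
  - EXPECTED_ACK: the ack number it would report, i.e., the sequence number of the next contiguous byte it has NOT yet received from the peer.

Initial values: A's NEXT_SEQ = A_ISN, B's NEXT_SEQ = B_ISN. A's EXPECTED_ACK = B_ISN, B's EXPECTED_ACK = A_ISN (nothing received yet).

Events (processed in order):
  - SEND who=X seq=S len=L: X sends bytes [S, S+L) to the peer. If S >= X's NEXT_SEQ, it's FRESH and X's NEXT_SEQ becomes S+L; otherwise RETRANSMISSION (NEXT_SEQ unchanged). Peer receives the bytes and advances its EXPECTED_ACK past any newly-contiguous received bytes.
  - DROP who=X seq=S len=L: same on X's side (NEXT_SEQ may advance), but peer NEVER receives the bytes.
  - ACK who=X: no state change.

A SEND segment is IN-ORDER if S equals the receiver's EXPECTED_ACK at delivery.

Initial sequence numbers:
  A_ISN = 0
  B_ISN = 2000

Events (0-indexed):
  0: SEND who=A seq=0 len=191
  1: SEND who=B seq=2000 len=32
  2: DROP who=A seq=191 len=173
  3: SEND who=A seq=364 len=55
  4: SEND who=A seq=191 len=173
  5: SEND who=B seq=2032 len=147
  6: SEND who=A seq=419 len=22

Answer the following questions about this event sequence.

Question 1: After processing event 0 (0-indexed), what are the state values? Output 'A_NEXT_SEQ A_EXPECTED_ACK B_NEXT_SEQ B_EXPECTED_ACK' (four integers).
After event 0: A_seq=191 A_ack=2000 B_seq=2000 B_ack=191

191 2000 2000 191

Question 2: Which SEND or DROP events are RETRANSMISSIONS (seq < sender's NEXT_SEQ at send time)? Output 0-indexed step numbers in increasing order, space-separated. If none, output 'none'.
Answer: 4

Derivation:
Step 0: SEND seq=0 -> fresh
Step 1: SEND seq=2000 -> fresh
Step 2: DROP seq=191 -> fresh
Step 3: SEND seq=364 -> fresh
Step 4: SEND seq=191 -> retransmit
Step 5: SEND seq=2032 -> fresh
Step 6: SEND seq=419 -> fresh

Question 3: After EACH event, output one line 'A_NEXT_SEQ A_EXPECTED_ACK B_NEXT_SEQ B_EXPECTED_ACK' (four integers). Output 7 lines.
191 2000 2000 191
191 2032 2032 191
364 2032 2032 191
419 2032 2032 191
419 2032 2032 419
419 2179 2179 419
441 2179 2179 441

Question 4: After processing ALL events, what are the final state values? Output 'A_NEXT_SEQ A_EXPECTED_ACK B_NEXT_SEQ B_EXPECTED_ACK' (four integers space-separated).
After event 0: A_seq=191 A_ack=2000 B_seq=2000 B_ack=191
After event 1: A_seq=191 A_ack=2032 B_seq=2032 B_ack=191
After event 2: A_seq=364 A_ack=2032 B_seq=2032 B_ack=191
After event 3: A_seq=419 A_ack=2032 B_seq=2032 B_ack=191
After event 4: A_seq=419 A_ack=2032 B_seq=2032 B_ack=419
After event 5: A_seq=419 A_ack=2179 B_seq=2179 B_ack=419
After event 6: A_seq=441 A_ack=2179 B_seq=2179 B_ack=441

Answer: 441 2179 2179 441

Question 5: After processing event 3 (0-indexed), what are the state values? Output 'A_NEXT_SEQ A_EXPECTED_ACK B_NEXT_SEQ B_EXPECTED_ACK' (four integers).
After event 0: A_seq=191 A_ack=2000 B_seq=2000 B_ack=191
After event 1: A_seq=191 A_ack=2032 B_seq=2032 B_ack=191
After event 2: A_seq=364 A_ack=2032 B_seq=2032 B_ack=191
After event 3: A_seq=419 A_ack=2032 B_seq=2032 B_ack=191

419 2032 2032 191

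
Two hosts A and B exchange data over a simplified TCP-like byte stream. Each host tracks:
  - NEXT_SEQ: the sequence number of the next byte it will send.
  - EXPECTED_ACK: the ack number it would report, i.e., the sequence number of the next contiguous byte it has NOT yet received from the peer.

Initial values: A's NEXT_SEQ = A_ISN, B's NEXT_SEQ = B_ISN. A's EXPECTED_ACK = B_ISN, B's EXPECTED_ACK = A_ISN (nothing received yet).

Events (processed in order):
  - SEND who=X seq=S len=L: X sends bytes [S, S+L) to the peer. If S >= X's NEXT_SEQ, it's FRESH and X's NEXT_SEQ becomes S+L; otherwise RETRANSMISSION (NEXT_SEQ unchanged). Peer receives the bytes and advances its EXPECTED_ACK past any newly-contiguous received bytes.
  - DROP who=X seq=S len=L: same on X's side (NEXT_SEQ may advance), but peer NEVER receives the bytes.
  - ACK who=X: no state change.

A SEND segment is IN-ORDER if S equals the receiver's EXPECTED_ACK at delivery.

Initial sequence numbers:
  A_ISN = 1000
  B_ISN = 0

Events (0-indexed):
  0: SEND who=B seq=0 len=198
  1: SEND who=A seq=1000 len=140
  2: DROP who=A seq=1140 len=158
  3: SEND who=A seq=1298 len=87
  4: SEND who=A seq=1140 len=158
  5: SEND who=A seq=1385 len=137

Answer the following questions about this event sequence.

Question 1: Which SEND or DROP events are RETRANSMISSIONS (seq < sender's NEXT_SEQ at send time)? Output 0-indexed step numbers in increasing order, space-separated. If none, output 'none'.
Step 0: SEND seq=0 -> fresh
Step 1: SEND seq=1000 -> fresh
Step 2: DROP seq=1140 -> fresh
Step 3: SEND seq=1298 -> fresh
Step 4: SEND seq=1140 -> retransmit
Step 5: SEND seq=1385 -> fresh

Answer: 4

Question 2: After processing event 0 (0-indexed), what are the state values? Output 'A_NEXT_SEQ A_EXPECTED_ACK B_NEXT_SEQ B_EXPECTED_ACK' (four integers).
After event 0: A_seq=1000 A_ack=198 B_seq=198 B_ack=1000

1000 198 198 1000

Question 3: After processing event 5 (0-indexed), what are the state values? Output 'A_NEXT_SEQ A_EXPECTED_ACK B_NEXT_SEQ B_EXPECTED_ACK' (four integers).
After event 0: A_seq=1000 A_ack=198 B_seq=198 B_ack=1000
After event 1: A_seq=1140 A_ack=198 B_seq=198 B_ack=1140
After event 2: A_seq=1298 A_ack=198 B_seq=198 B_ack=1140
After event 3: A_seq=1385 A_ack=198 B_seq=198 B_ack=1140
After event 4: A_seq=1385 A_ack=198 B_seq=198 B_ack=1385
After event 5: A_seq=1522 A_ack=198 B_seq=198 B_ack=1522

1522 198 198 1522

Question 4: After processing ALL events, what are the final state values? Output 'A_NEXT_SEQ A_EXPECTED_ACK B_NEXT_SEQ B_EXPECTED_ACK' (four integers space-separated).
Answer: 1522 198 198 1522

Derivation:
After event 0: A_seq=1000 A_ack=198 B_seq=198 B_ack=1000
After event 1: A_seq=1140 A_ack=198 B_seq=198 B_ack=1140
After event 2: A_seq=1298 A_ack=198 B_seq=198 B_ack=1140
After event 3: A_seq=1385 A_ack=198 B_seq=198 B_ack=1140
After event 4: A_seq=1385 A_ack=198 B_seq=198 B_ack=1385
After event 5: A_seq=1522 A_ack=198 B_seq=198 B_ack=1522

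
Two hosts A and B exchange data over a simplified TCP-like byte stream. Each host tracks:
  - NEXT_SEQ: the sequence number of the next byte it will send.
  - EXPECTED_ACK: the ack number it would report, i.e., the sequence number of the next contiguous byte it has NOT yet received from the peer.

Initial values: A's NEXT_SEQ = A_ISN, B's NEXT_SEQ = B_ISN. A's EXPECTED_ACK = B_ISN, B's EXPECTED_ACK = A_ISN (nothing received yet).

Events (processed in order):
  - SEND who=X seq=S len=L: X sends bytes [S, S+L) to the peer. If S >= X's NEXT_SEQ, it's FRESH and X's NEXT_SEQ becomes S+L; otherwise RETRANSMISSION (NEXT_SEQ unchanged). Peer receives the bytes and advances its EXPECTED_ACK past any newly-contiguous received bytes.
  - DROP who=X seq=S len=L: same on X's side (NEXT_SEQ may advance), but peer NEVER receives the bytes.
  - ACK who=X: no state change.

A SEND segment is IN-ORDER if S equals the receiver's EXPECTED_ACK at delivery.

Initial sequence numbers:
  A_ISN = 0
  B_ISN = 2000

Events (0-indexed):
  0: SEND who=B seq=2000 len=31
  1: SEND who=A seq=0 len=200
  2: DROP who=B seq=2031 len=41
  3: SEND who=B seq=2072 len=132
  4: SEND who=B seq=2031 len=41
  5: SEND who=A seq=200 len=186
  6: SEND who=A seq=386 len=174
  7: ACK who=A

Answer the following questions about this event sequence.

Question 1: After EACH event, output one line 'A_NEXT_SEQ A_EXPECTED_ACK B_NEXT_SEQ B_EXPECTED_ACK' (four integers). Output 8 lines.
0 2031 2031 0
200 2031 2031 200
200 2031 2072 200
200 2031 2204 200
200 2204 2204 200
386 2204 2204 386
560 2204 2204 560
560 2204 2204 560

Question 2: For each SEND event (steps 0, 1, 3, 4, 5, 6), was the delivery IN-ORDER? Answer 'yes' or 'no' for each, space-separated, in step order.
Step 0: SEND seq=2000 -> in-order
Step 1: SEND seq=0 -> in-order
Step 3: SEND seq=2072 -> out-of-order
Step 4: SEND seq=2031 -> in-order
Step 5: SEND seq=200 -> in-order
Step 6: SEND seq=386 -> in-order

Answer: yes yes no yes yes yes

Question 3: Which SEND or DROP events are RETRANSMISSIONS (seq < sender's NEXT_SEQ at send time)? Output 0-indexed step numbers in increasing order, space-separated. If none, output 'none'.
Answer: 4

Derivation:
Step 0: SEND seq=2000 -> fresh
Step 1: SEND seq=0 -> fresh
Step 2: DROP seq=2031 -> fresh
Step 3: SEND seq=2072 -> fresh
Step 4: SEND seq=2031 -> retransmit
Step 5: SEND seq=200 -> fresh
Step 6: SEND seq=386 -> fresh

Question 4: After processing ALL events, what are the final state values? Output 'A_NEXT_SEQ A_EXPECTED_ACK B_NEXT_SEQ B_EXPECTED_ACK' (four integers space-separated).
After event 0: A_seq=0 A_ack=2031 B_seq=2031 B_ack=0
After event 1: A_seq=200 A_ack=2031 B_seq=2031 B_ack=200
After event 2: A_seq=200 A_ack=2031 B_seq=2072 B_ack=200
After event 3: A_seq=200 A_ack=2031 B_seq=2204 B_ack=200
After event 4: A_seq=200 A_ack=2204 B_seq=2204 B_ack=200
After event 5: A_seq=386 A_ack=2204 B_seq=2204 B_ack=386
After event 6: A_seq=560 A_ack=2204 B_seq=2204 B_ack=560
After event 7: A_seq=560 A_ack=2204 B_seq=2204 B_ack=560

Answer: 560 2204 2204 560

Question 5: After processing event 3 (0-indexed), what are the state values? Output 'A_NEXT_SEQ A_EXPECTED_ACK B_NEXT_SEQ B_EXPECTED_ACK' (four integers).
After event 0: A_seq=0 A_ack=2031 B_seq=2031 B_ack=0
After event 1: A_seq=200 A_ack=2031 B_seq=2031 B_ack=200
After event 2: A_seq=200 A_ack=2031 B_seq=2072 B_ack=200
After event 3: A_seq=200 A_ack=2031 B_seq=2204 B_ack=200

200 2031 2204 200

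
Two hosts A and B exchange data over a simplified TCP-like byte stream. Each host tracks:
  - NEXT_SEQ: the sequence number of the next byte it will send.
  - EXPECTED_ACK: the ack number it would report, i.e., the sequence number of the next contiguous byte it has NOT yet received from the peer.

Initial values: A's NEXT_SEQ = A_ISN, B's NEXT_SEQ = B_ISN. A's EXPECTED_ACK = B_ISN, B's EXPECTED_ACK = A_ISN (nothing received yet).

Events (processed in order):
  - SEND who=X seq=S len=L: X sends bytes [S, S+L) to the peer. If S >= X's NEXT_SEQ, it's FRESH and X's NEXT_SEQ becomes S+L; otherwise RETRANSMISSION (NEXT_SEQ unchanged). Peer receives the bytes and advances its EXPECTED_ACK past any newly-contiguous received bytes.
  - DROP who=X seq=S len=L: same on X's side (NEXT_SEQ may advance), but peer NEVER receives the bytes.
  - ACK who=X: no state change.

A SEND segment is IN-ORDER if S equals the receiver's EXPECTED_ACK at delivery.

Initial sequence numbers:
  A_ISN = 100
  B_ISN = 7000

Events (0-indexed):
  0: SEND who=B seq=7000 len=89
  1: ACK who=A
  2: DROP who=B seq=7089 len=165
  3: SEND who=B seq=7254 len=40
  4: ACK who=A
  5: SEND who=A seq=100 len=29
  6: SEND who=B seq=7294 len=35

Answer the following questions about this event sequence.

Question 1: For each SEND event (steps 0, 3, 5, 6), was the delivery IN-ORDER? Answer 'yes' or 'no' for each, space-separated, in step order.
Answer: yes no yes no

Derivation:
Step 0: SEND seq=7000 -> in-order
Step 3: SEND seq=7254 -> out-of-order
Step 5: SEND seq=100 -> in-order
Step 6: SEND seq=7294 -> out-of-order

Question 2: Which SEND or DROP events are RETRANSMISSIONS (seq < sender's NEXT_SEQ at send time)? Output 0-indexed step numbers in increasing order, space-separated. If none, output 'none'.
Answer: none

Derivation:
Step 0: SEND seq=7000 -> fresh
Step 2: DROP seq=7089 -> fresh
Step 3: SEND seq=7254 -> fresh
Step 5: SEND seq=100 -> fresh
Step 6: SEND seq=7294 -> fresh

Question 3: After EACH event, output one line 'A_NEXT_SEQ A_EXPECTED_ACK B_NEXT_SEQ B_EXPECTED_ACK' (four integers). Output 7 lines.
100 7089 7089 100
100 7089 7089 100
100 7089 7254 100
100 7089 7294 100
100 7089 7294 100
129 7089 7294 129
129 7089 7329 129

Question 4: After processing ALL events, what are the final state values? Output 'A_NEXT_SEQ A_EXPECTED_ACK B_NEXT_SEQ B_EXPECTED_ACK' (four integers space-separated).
After event 0: A_seq=100 A_ack=7089 B_seq=7089 B_ack=100
After event 1: A_seq=100 A_ack=7089 B_seq=7089 B_ack=100
After event 2: A_seq=100 A_ack=7089 B_seq=7254 B_ack=100
After event 3: A_seq=100 A_ack=7089 B_seq=7294 B_ack=100
After event 4: A_seq=100 A_ack=7089 B_seq=7294 B_ack=100
After event 5: A_seq=129 A_ack=7089 B_seq=7294 B_ack=129
After event 6: A_seq=129 A_ack=7089 B_seq=7329 B_ack=129

Answer: 129 7089 7329 129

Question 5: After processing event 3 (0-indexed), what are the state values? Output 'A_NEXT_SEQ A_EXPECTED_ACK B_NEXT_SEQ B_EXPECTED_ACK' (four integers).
After event 0: A_seq=100 A_ack=7089 B_seq=7089 B_ack=100
After event 1: A_seq=100 A_ack=7089 B_seq=7089 B_ack=100
After event 2: A_seq=100 A_ack=7089 B_seq=7254 B_ack=100
After event 3: A_seq=100 A_ack=7089 B_seq=7294 B_ack=100

100 7089 7294 100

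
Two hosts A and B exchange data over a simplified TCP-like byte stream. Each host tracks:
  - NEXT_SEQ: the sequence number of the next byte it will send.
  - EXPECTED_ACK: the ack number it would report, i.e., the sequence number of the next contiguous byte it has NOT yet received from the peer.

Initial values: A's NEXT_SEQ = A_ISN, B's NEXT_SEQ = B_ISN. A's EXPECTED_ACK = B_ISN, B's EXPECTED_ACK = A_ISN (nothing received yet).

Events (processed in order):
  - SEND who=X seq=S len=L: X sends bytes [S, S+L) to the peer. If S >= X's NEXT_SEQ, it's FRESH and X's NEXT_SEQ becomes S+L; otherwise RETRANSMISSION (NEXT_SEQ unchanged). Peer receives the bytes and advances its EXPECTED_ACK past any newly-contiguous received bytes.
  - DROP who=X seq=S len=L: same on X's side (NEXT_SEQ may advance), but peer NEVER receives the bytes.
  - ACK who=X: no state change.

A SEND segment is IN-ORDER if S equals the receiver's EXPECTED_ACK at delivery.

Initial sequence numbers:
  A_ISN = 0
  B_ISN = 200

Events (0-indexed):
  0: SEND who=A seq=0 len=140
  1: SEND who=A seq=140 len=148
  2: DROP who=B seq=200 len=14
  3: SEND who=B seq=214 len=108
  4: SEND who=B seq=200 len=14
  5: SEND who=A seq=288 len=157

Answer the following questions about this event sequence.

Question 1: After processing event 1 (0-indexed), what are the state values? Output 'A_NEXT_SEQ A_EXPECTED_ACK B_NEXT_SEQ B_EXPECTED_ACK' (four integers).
After event 0: A_seq=140 A_ack=200 B_seq=200 B_ack=140
After event 1: A_seq=288 A_ack=200 B_seq=200 B_ack=288

288 200 200 288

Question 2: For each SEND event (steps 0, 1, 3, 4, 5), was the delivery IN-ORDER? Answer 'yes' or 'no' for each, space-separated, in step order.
Answer: yes yes no yes yes

Derivation:
Step 0: SEND seq=0 -> in-order
Step 1: SEND seq=140 -> in-order
Step 3: SEND seq=214 -> out-of-order
Step 4: SEND seq=200 -> in-order
Step 5: SEND seq=288 -> in-order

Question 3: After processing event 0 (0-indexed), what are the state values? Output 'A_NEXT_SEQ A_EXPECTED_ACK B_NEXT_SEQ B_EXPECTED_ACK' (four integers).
After event 0: A_seq=140 A_ack=200 B_seq=200 B_ack=140

140 200 200 140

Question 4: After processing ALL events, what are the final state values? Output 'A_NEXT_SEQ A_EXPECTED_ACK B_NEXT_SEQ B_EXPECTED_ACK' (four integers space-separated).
Answer: 445 322 322 445

Derivation:
After event 0: A_seq=140 A_ack=200 B_seq=200 B_ack=140
After event 1: A_seq=288 A_ack=200 B_seq=200 B_ack=288
After event 2: A_seq=288 A_ack=200 B_seq=214 B_ack=288
After event 3: A_seq=288 A_ack=200 B_seq=322 B_ack=288
After event 4: A_seq=288 A_ack=322 B_seq=322 B_ack=288
After event 5: A_seq=445 A_ack=322 B_seq=322 B_ack=445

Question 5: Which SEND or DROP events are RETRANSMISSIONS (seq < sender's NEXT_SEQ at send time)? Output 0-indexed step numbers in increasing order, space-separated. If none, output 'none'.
Step 0: SEND seq=0 -> fresh
Step 1: SEND seq=140 -> fresh
Step 2: DROP seq=200 -> fresh
Step 3: SEND seq=214 -> fresh
Step 4: SEND seq=200 -> retransmit
Step 5: SEND seq=288 -> fresh

Answer: 4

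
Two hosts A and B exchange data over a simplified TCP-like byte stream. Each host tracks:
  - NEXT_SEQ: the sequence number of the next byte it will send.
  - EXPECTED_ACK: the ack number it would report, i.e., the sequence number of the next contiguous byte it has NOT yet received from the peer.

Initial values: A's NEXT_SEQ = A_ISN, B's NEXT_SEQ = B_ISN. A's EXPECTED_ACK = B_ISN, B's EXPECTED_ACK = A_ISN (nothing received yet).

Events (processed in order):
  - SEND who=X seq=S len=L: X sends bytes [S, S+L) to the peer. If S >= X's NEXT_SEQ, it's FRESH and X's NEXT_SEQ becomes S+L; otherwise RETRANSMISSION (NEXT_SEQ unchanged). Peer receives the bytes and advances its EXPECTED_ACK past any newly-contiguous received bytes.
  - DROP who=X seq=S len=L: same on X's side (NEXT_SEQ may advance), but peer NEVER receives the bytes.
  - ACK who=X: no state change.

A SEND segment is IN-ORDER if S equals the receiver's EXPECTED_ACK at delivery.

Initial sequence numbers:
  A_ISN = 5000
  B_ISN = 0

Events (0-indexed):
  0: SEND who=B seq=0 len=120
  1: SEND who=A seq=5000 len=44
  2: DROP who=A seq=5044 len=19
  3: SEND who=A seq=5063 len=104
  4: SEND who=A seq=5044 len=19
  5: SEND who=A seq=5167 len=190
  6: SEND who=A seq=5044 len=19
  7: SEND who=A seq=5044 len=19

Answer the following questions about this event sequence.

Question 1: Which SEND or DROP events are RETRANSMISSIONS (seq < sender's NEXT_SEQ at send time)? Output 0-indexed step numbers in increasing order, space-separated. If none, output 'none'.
Answer: 4 6 7

Derivation:
Step 0: SEND seq=0 -> fresh
Step 1: SEND seq=5000 -> fresh
Step 2: DROP seq=5044 -> fresh
Step 3: SEND seq=5063 -> fresh
Step 4: SEND seq=5044 -> retransmit
Step 5: SEND seq=5167 -> fresh
Step 6: SEND seq=5044 -> retransmit
Step 7: SEND seq=5044 -> retransmit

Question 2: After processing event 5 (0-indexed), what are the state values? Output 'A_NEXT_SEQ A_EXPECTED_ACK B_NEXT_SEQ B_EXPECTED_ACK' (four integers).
After event 0: A_seq=5000 A_ack=120 B_seq=120 B_ack=5000
After event 1: A_seq=5044 A_ack=120 B_seq=120 B_ack=5044
After event 2: A_seq=5063 A_ack=120 B_seq=120 B_ack=5044
After event 3: A_seq=5167 A_ack=120 B_seq=120 B_ack=5044
After event 4: A_seq=5167 A_ack=120 B_seq=120 B_ack=5167
After event 5: A_seq=5357 A_ack=120 B_seq=120 B_ack=5357

5357 120 120 5357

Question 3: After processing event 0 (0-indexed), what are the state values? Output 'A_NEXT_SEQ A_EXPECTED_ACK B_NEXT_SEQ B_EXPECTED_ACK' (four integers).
After event 0: A_seq=5000 A_ack=120 B_seq=120 B_ack=5000

5000 120 120 5000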